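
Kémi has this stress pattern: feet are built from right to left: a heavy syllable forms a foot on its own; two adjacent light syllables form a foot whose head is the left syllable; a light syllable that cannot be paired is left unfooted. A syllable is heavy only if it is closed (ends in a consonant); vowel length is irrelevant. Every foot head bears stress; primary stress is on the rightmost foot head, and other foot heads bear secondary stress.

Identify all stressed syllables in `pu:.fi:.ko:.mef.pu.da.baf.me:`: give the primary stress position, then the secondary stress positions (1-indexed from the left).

primary 7, secondary 2, 4, 5

Weights: 1 pu: L, 2 fi: L, 3 ko: L, 4 mef H, 5 pu L, 6 da L, 7 baf H, 8 me: L.
Parse right to left (heavy = foot alone; LL = one foot; stranded L unfooted): pu: (ˈfi:.ko:) (ˈmef) (ˈpu.da) (ˈbaf) me:.
Foot heads: 2, 4, 5, 7.
Primary stress on the rightmost head = syllable 7.
Secondary stress on 2, 4, 5: pu:.ˌfi:.ko:.ˌmef.ˌpu.da.ˈbaf.me:.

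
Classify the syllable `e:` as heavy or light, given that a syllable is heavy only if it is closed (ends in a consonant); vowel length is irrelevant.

`e:`: long vowel, open (no coda). Open (no coda) → light.

light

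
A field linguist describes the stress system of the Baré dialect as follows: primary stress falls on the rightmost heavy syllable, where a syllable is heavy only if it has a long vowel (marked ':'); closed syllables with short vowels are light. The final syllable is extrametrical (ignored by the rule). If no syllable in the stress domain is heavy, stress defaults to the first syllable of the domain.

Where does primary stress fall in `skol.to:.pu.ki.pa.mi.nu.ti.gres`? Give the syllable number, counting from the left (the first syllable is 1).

The final syllable (9, gres) is extrametrical; the stress domain is syllables 1–8.
Weights: 1 skol L, 2 to: H, 3 pu L, 4 ki L, 5 pa L, 6 mi L, 7 nu L, 8 ti L.
Heavy syllables in the domain: 2. The rightmost is syllable 2 (to:).
Primary stress: syllable 2 → skol.ˈto:.pu.ki.pa.mi.nu.ti.gres.

2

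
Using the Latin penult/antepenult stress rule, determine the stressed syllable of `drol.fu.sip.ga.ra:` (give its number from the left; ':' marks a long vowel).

3

Classical Latin: stress the penult if heavy (long vowel or closed), else the antepenult.
Weights: 3 sip H, 4 ga L, 5 ra: H.
The penult (syllable 4, ga) is light, so stress falls on the antepenult (syllable 3, sip).
Stress on syllable 3: drol.fu.ˈsip.ga.ra:.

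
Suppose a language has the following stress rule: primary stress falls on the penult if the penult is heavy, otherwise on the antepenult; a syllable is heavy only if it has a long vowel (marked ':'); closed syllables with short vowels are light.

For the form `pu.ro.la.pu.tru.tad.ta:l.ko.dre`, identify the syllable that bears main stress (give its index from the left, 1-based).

7

Weights: 7 ta:l H, 8 ko L, 9 dre L.
The penult (syllable 8, ko) is light, so stress falls on the antepenult (syllable 7, ta:l).
Primary stress: syllable 7 → pu.ro.la.pu.tru.tad.ˈta:l.ko.dre.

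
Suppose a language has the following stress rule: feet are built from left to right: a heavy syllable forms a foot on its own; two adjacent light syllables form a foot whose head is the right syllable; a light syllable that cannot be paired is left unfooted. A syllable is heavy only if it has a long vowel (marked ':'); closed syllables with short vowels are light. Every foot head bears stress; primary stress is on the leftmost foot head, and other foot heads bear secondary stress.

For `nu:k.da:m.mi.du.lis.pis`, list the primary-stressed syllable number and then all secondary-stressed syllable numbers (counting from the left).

Weights: 1 nu:k H, 2 da:m H, 3 mi L, 4 du L, 5 lis L, 6 pis L.
Parse left to right (heavy = foot alone; LL = one foot; stranded L unfooted): (ˈnu:k) (ˈda:m) (mi.ˈdu) (lis.ˈpis).
Foot heads: 1, 2, 4, 6.
Primary stress on the leftmost head = syllable 1.
Secondary stress on 2, 4, 6: ˈnu:k.ˌda:m.mi.ˌdu.lis.ˌpis.

primary 1, secondary 2, 4, 6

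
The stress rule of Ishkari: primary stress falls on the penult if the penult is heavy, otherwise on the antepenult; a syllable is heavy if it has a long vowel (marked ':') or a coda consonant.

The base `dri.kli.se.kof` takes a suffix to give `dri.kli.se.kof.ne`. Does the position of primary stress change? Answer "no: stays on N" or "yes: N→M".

yes: 2→4

Base `dri.kli.se.kof` (4 syllables):
  Weights: 2 kli L, 3 se L, 4 kof H.
  The penult (syllable 3, se) is light, so stress falls on the antepenult (syllable 2, kli).
  → primary stress on syllable 2.
Suffixed `dri.kli.se.kof.ne` (5 syllables):
  Weights: 3 se L, 4 kof H, 5 ne L.
  The penult (syllable 4, kof) is heavy, so it takes stress.
  → primary stress on syllable 4.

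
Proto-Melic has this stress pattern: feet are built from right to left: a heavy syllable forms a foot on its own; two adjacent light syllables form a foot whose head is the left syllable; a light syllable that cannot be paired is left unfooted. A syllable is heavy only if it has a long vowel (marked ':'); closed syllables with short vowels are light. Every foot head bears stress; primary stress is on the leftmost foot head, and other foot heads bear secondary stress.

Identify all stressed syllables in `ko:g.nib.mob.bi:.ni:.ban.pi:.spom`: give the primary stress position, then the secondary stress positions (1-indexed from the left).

Weights: 1 ko:g H, 2 nib L, 3 mob L, 4 bi: H, 5 ni: H, 6 ban L, 7 pi: H, 8 spom L.
Parse right to left (heavy = foot alone; LL = one foot; stranded L unfooted): (ˈko:g) (ˈnib.mob) (ˈbi:) (ˈni:) ban (ˈpi:) spom.
Foot heads: 1, 2, 4, 5, 7.
Primary stress on the leftmost head = syllable 1.
Secondary stress on 2, 4, 5, 7: ˈko:g.ˌnib.mob.ˌbi:.ˌni:.ban.ˌpi:.spom.

primary 1, secondary 2, 4, 5, 7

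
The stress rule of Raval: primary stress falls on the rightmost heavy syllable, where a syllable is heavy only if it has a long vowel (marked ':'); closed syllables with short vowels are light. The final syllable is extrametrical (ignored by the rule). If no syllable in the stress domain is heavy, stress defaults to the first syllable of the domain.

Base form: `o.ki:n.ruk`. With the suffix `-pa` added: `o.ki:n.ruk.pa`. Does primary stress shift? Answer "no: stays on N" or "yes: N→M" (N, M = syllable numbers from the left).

no: stays on 2

Base `o.ki:n.ruk` (3 syllables):
  The final syllable (3, ruk) is extrametrical; the stress domain is syllables 1–2.
  Weights: 1 o L, 2 ki:n H.
  Heavy syllables in the domain: 2. The rightmost is syllable 2 (ki:n).
  → primary stress on syllable 2.
Suffixed `o.ki:n.ruk.pa` (4 syllables):
  The final syllable (4, pa) is extrametrical; the stress domain is syllables 1–3.
  Weights: 1 o L, 2 ki:n H, 3 ruk L.
  Heavy syllables in the domain: 2. The rightmost is syllable 2 (ki:n).
  → primary stress on syllable 2.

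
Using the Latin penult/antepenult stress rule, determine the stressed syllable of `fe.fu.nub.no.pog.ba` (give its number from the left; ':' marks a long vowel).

Classical Latin: stress the penult if heavy (long vowel or closed), else the antepenult.
Weights: 4 no L, 5 pog H, 6 ba L.
The penult (syllable 5, pog) is heavy, so it takes stress.
Stress on syllable 5: fe.fu.nub.no.ˈpog.ba.

5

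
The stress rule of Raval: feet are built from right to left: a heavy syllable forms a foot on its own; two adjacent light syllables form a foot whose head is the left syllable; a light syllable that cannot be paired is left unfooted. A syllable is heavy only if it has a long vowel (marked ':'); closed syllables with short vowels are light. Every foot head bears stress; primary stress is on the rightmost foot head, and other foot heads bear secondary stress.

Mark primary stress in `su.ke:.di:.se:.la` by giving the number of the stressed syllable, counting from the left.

4

Weights: 1 su L, 2 ke: H, 3 di: H, 4 se: H, 5 la L.
Parse right to left (heavy = foot alone; LL = one foot; stranded L unfooted): su (ˈke:) (ˈdi:) (ˈse:) la.
Foot heads: 2, 3, 4.
Primary stress on the rightmost head = syllable 4.
Primary stress: syllable 4 → su.ke:.di:.ˈse:.la.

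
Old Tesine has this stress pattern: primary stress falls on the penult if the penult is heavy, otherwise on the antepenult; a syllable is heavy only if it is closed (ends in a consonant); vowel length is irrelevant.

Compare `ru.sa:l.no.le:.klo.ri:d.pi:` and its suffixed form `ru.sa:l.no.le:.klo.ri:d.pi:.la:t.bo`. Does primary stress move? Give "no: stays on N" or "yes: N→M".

yes: 6→8

Base `ru.sa:l.no.le:.klo.ri:d.pi:` (7 syllables):
  Weights: 5 klo L, 6 ri:d H, 7 pi: L.
  The penult (syllable 6, ri:d) is heavy, so it takes stress.
  → primary stress on syllable 6.
Suffixed `ru.sa:l.no.le:.klo.ri:d.pi:.la:t.bo` (9 syllables):
  Weights: 7 pi: L, 8 la:t H, 9 bo L.
  The penult (syllable 8, la:t) is heavy, so it takes stress.
  → primary stress on syllable 8.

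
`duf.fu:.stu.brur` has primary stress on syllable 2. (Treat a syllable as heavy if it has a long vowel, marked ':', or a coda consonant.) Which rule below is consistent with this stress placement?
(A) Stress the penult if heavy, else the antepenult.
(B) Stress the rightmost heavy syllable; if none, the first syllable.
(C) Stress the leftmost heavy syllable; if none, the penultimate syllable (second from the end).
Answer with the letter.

A

Rule A → syllable 2 ✓.
Rule B → syllable 4 (observed: 2).
Rule C → syllable 1 (observed: 2).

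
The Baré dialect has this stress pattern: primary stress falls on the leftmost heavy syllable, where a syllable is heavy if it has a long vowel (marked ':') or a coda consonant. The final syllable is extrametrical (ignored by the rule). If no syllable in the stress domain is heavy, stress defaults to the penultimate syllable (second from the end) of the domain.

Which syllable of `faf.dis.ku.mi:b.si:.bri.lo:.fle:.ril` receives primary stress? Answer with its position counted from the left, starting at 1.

1

The final syllable (9, ril) is extrametrical; the stress domain is syllables 1–8.
Weights: 1 faf H, 2 dis H, 3 ku L, 4 mi:b H, 5 si: H, 6 bri L, 7 lo: H, 8 fle: H.
Heavy syllables in the domain: 1, 2, 4, 5, 7, 8. The leftmost is syllable 1 (faf).
Primary stress: syllable 1 → ˈfaf.dis.ku.mi:b.si:.bri.lo:.fle:.ril.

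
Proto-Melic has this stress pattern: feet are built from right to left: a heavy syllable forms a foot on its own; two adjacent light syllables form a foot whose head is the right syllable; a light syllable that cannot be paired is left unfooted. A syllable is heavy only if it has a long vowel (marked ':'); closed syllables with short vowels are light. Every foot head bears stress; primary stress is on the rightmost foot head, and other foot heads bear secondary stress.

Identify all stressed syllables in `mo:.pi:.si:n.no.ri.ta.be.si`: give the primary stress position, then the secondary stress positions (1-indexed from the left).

Weights: 1 mo: H, 2 pi: H, 3 si:n H, 4 no L, 5 ri L, 6 ta L, 7 be L, 8 si L.
Parse right to left (heavy = foot alone; LL = one foot; stranded L unfooted): (ˈmo:) (ˈpi:) (ˈsi:n) no (ri.ˈta) (be.ˈsi).
Foot heads: 1, 2, 3, 6, 8.
Primary stress on the rightmost head = syllable 8.
Secondary stress on 1, 2, 3, 6: ˌmo:.ˌpi:.ˌsi:n.no.ri.ˌta.be.ˈsi.

primary 8, secondary 1, 2, 3, 6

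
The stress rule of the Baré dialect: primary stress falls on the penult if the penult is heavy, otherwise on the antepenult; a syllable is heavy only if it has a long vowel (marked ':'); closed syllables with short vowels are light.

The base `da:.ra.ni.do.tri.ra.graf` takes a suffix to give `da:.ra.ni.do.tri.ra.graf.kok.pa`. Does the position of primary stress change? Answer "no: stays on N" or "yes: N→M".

yes: 5→7

Base `da:.ra.ni.do.tri.ra.graf` (7 syllables):
  Weights: 5 tri L, 6 ra L, 7 graf L.
  The penult (syllable 6, ra) is light, so stress falls on the antepenult (syllable 5, tri).
  → primary stress on syllable 5.
Suffixed `da:.ra.ni.do.tri.ra.graf.kok.pa` (9 syllables):
  Weights: 7 graf L, 8 kok L, 9 pa L.
  The penult (syllable 8, kok) is light, so stress falls on the antepenult (syllable 7, graf).
  → primary stress on syllable 7.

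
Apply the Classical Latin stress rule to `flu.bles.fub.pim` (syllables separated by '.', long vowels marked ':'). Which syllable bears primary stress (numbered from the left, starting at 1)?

Classical Latin: stress the penult if heavy (long vowel or closed), else the antepenult.
Weights: 2 bles H, 3 fub H, 4 pim H.
The penult (syllable 3, fub) is heavy, so it takes stress.
Stress on syllable 3: flu.bles.ˈfub.pim.

3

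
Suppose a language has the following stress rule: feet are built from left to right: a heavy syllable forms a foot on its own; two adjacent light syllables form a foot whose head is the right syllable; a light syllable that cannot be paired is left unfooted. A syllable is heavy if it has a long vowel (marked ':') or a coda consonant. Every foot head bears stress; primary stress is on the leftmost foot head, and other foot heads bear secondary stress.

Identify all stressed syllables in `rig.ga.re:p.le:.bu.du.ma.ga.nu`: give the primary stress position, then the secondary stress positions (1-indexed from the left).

primary 1, secondary 3, 4, 6, 8

Weights: 1 rig H, 2 ga L, 3 re:p H, 4 le: H, 5 bu L, 6 du L, 7 ma L, 8 ga L, 9 nu L.
Parse left to right (heavy = foot alone; LL = one foot; stranded L unfooted): (ˈrig) ga (ˈre:p) (ˈle:) (bu.ˈdu) (ma.ˈga) nu.
Foot heads: 1, 3, 4, 6, 8.
Primary stress on the leftmost head = syllable 1.
Secondary stress on 3, 4, 6, 8: ˈrig.ga.ˌre:p.ˌle:.bu.ˌdu.ma.ˌga.nu.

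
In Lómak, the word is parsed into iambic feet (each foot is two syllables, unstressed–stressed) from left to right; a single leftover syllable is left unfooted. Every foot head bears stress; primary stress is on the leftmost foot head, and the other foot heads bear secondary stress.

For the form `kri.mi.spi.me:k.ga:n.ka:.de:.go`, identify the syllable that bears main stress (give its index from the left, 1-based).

2

Parse left to right into iambic (σˈσ) feet: (kri.ˈmi) (spi.ˈme:k) (ga:n.ˈka:) (de:.ˈgo).
Foot heads (stressed positions): 2, 4, 6, 8.
End Rule Leftmost: primary stress on the leftmost head = syllable 2.
Primary stress: syllable 2 → kri.ˈmi.spi.me:k.ga:n.ka:.de:.go.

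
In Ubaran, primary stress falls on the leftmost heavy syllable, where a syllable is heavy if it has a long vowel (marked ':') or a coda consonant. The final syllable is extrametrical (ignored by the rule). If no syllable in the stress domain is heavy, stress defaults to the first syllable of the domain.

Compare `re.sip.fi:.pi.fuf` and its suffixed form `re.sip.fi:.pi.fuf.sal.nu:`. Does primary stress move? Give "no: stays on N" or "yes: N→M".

Base `re.sip.fi:.pi.fuf` (5 syllables):
  The final syllable (5, fuf) is extrametrical; the stress domain is syllables 1–4.
  Weights: 1 re L, 2 sip H, 3 fi: H, 4 pi L.
  Heavy syllables in the domain: 2, 3. The leftmost is syllable 2 (sip).
  → primary stress on syllable 2.
Suffixed `re.sip.fi:.pi.fuf.sal.nu:` (7 syllables):
  The final syllable (7, nu:) is extrametrical; the stress domain is syllables 1–6.
  Weights: 1 re L, 2 sip H, 3 fi: H, 4 pi L, 5 fuf H, 6 sal H.
  Heavy syllables in the domain: 2, 3, 5, 6. The leftmost is syllable 2 (sip).
  → primary stress on syllable 2.

no: stays on 2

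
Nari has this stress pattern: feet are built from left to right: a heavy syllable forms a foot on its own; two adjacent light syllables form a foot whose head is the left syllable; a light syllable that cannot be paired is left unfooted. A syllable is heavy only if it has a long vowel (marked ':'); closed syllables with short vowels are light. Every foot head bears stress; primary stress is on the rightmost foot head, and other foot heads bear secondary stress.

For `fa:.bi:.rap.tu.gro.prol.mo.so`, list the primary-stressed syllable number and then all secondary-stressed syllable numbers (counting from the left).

primary 7, secondary 1, 2, 3, 5

Weights: 1 fa: H, 2 bi: H, 3 rap L, 4 tu L, 5 gro L, 6 prol L, 7 mo L, 8 so L.
Parse left to right (heavy = foot alone; LL = one foot; stranded L unfooted): (ˈfa:) (ˈbi:) (ˈrap.tu) (ˈgro.prol) (ˈmo.so).
Foot heads: 1, 2, 3, 5, 7.
Primary stress on the rightmost head = syllable 7.
Secondary stress on 1, 2, 3, 5: ˌfa:.ˌbi:.ˌrap.tu.ˌgro.prol.ˈmo.so.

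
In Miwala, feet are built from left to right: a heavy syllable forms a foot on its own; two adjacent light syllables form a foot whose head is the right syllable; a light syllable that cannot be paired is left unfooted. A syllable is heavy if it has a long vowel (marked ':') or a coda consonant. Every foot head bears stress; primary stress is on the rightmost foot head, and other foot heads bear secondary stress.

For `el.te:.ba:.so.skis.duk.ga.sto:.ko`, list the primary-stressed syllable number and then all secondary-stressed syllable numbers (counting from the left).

primary 8, secondary 1, 2, 3, 5, 6

Weights: 1 el H, 2 te: H, 3 ba: H, 4 so L, 5 skis H, 6 duk H, 7 ga L, 8 sto: H, 9 ko L.
Parse left to right (heavy = foot alone; LL = one foot; stranded L unfooted): (ˈel) (ˈte:) (ˈba:) so (ˈskis) (ˈduk) ga (ˈsto:) ko.
Foot heads: 1, 2, 3, 5, 6, 8.
Primary stress on the rightmost head = syllable 8.
Secondary stress on 1, 2, 3, 5, 6: ˌel.ˌte:.ˌba:.so.ˌskis.ˌduk.ga.ˈsto:.ko.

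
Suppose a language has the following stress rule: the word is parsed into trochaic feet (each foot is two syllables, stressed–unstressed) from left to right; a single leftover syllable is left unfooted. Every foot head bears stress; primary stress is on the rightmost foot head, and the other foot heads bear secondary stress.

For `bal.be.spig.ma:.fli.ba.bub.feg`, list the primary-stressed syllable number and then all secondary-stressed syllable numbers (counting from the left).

Parse left to right into trochaic (ˈσσ) feet: (ˈbal.be) (ˈspig.ma:) (ˈfli.ba) (ˈbub.feg).
Foot heads (stressed positions): 1, 3, 5, 7.
End Rule Rightmost: primary stress on the rightmost head = syllable 7.
Secondary stress on 1, 3, 5: ˌbal.be.ˌspig.ma:.ˌfli.ba.ˈbub.feg.

primary 7, secondary 1, 3, 5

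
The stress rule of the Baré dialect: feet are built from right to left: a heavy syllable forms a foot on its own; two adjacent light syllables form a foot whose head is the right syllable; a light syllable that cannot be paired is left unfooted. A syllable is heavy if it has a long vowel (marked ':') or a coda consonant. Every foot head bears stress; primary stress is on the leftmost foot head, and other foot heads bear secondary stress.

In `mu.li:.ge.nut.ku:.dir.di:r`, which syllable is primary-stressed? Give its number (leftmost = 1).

Weights: 1 mu L, 2 li: H, 3 ge L, 4 nut H, 5 ku: H, 6 dir H, 7 di:r H.
Parse right to left (heavy = foot alone; LL = one foot; stranded L unfooted): mu (ˈli:) ge (ˈnut) (ˈku:) (ˈdir) (ˈdi:r).
Foot heads: 2, 4, 5, 6, 7.
Primary stress on the leftmost head = syllable 2.
Primary stress: syllable 2 → mu.ˈli:.ge.nut.ku:.dir.di:r.

2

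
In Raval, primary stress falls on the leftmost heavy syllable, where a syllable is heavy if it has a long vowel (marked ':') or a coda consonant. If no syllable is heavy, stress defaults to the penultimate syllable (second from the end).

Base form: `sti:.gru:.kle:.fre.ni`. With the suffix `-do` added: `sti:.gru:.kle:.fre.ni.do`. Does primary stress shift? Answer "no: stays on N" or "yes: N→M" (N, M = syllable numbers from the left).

no: stays on 1

Base `sti:.gru:.kle:.fre.ni` (5 syllables):
  Weights: 1 sti: H, 2 gru: H, 3 kle: H, 4 fre L, 5 ni L.
  Heavy syllables in the domain: 1, 2, 3. The leftmost is syllable 1 (sti:).
  → primary stress on syllable 1.
Suffixed `sti:.gru:.kle:.fre.ni.do` (6 syllables):
  Weights: 1 sti: H, 2 gru: H, 3 kle: H, 4 fre L, 5 ni L, 6 do L.
  Heavy syllables in the domain: 1, 2, 3. The leftmost is syllable 1 (sti:).
  → primary stress on syllable 1.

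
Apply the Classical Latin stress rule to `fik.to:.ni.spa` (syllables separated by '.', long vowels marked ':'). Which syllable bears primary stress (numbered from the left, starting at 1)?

2

Classical Latin: stress the penult if heavy (long vowel or closed), else the antepenult.
Weights: 2 to: H, 3 ni L, 4 spa L.
The penult (syllable 3, ni) is light, so stress falls on the antepenult (syllable 2, to:).
Stress on syllable 2: fik.ˈto:.ni.spa.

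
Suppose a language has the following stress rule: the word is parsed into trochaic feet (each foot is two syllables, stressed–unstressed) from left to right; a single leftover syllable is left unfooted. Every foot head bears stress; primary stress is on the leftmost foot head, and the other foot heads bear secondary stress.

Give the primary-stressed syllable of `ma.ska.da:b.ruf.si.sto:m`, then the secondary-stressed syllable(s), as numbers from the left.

Parse left to right into trochaic (ˈσσ) feet: (ˈma.ska) (ˈda:b.ruf) (ˈsi.sto:m).
Foot heads (stressed positions): 1, 3, 5.
End Rule Leftmost: primary stress on the leftmost head = syllable 1.
Secondary stress on 3, 5: ˈma.ska.ˌda:b.ruf.ˌsi.sto:m.

primary 1, secondary 3, 5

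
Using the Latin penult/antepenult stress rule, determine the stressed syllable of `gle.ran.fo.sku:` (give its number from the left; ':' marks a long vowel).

Classical Latin: stress the penult if heavy (long vowel or closed), else the antepenult.
Weights: 2 ran H, 3 fo L, 4 sku: H.
The penult (syllable 3, fo) is light, so stress falls on the antepenult (syllable 2, ran).
Stress on syllable 2: gle.ˈran.fo.sku:.

2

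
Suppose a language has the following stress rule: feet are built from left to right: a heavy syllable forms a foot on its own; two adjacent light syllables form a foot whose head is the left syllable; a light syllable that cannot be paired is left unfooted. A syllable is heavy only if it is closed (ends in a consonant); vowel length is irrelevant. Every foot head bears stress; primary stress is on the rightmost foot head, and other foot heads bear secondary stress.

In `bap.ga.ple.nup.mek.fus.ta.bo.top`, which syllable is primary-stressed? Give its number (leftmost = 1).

Weights: 1 bap H, 2 ga L, 3 ple L, 4 nup H, 5 mek H, 6 fus H, 7 ta L, 8 bo L, 9 top H.
Parse left to right (heavy = foot alone; LL = one foot; stranded L unfooted): (ˈbap) (ˈga.ple) (ˈnup) (ˈmek) (ˈfus) (ˈta.bo) (ˈtop).
Foot heads: 1, 2, 4, 5, 6, 7, 9.
Primary stress on the rightmost head = syllable 9.
Primary stress: syllable 9 → bap.ga.ple.nup.mek.fus.ta.bo.ˈtop.

9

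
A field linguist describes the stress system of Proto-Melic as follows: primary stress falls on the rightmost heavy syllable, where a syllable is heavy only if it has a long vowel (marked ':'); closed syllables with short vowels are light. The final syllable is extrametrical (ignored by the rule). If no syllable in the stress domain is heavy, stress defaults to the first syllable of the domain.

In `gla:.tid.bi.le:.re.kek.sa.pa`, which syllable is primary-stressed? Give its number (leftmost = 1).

The final syllable (8, pa) is extrametrical; the stress domain is syllables 1–7.
Weights: 1 gla: H, 2 tid L, 3 bi L, 4 le: H, 5 re L, 6 kek L, 7 sa L.
Heavy syllables in the domain: 1, 4. The rightmost is syllable 4 (le:).
Primary stress: syllable 4 → gla:.tid.bi.ˈle:.re.kek.sa.pa.

4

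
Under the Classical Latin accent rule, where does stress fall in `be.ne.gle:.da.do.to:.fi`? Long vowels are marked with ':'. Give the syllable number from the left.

Classical Latin: stress the penult if heavy (long vowel or closed), else the antepenult.
Weights: 5 do L, 6 to: H, 7 fi L.
The penult (syllable 6, to:) is heavy, so it takes stress.
Stress on syllable 6: be.ne.gle:.da.do.ˈto:.fi.

6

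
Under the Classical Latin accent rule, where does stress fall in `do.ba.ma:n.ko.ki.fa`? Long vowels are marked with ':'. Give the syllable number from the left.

4

Classical Latin: stress the penult if heavy (long vowel or closed), else the antepenult.
Weights: 4 ko L, 5 ki L, 6 fa L.
The penult (syllable 5, ki) is light, so stress falls on the antepenult (syllable 4, ko).
Stress on syllable 4: do.ba.ma:n.ˈko.ki.fa.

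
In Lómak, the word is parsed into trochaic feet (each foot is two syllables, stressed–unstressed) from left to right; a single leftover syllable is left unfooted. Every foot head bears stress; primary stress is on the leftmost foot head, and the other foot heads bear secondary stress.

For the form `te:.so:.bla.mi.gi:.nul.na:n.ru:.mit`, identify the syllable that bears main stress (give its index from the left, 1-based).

Parse left to right into trochaic (ˈσσ) feet: (ˈte:.so:) (ˈbla.mi) (ˈgi:.nul) (ˈna:n.ru:) mit. Syllable 9 is left unfooted.
Foot heads (stressed positions): 1, 3, 5, 7.
End Rule Leftmost: primary stress on the leftmost head = syllable 1.
Primary stress: syllable 1 → ˈte:.so:.bla.mi.gi:.nul.na:n.ru:.mit.

1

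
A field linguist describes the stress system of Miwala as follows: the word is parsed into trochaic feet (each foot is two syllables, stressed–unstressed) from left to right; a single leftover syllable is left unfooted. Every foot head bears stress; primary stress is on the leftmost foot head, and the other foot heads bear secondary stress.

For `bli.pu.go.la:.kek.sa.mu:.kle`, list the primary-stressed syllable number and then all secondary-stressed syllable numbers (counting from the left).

Parse left to right into trochaic (ˈσσ) feet: (ˈbli.pu) (ˈgo.la:) (ˈkek.sa) (ˈmu:.kle).
Foot heads (stressed positions): 1, 3, 5, 7.
End Rule Leftmost: primary stress on the leftmost head = syllable 1.
Secondary stress on 3, 5, 7: ˈbli.pu.ˌgo.la:.ˌkek.sa.ˌmu:.kle.

primary 1, secondary 3, 5, 7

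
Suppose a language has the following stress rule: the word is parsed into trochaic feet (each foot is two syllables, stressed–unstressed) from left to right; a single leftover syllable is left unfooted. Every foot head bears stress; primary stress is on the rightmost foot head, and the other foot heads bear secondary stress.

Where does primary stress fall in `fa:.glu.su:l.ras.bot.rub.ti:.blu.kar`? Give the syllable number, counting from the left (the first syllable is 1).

7

Parse left to right into trochaic (ˈσσ) feet: (ˈfa:.glu) (ˈsu:l.ras) (ˈbot.rub) (ˈti:.blu) kar. Syllable 9 is left unfooted.
Foot heads (stressed positions): 1, 3, 5, 7.
End Rule Rightmost: primary stress on the rightmost head = syllable 7.
Primary stress: syllable 7 → fa:.glu.su:l.ras.bot.rub.ˈti:.blu.kar.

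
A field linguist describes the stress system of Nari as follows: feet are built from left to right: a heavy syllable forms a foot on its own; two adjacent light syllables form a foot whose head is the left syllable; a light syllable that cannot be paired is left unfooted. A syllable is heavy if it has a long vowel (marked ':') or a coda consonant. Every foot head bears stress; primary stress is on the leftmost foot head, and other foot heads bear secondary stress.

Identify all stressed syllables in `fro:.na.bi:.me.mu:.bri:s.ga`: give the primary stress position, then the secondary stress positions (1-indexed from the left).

Weights: 1 fro: H, 2 na L, 3 bi: H, 4 me L, 5 mu: H, 6 bri:s H, 7 ga L.
Parse left to right (heavy = foot alone; LL = one foot; stranded L unfooted): (ˈfro:) na (ˈbi:) me (ˈmu:) (ˈbri:s) ga.
Foot heads: 1, 3, 5, 6.
Primary stress on the leftmost head = syllable 1.
Secondary stress on 3, 5, 6: ˈfro:.na.ˌbi:.me.ˌmu:.ˌbri:s.ga.

primary 1, secondary 3, 5, 6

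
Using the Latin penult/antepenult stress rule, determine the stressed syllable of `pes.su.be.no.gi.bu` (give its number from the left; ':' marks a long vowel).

4

Classical Latin: stress the penult if heavy (long vowel or closed), else the antepenult.
Weights: 4 no L, 5 gi L, 6 bu L.
The penult (syllable 5, gi) is light, so stress falls on the antepenult (syllable 4, no).
Stress on syllable 4: pes.su.be.ˈno.gi.bu.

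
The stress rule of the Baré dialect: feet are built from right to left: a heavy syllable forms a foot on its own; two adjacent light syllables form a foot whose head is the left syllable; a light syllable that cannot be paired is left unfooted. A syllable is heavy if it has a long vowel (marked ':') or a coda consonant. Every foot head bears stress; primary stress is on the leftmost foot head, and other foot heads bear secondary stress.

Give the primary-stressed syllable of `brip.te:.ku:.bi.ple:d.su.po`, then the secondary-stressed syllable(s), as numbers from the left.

Weights: 1 brip H, 2 te: H, 3 ku: H, 4 bi L, 5 ple:d H, 6 su L, 7 po L.
Parse right to left (heavy = foot alone; LL = one foot; stranded L unfooted): (ˈbrip) (ˈte:) (ˈku:) bi (ˈple:d) (ˈsu.po).
Foot heads: 1, 2, 3, 5, 6.
Primary stress on the leftmost head = syllable 1.
Secondary stress on 2, 3, 5, 6: ˈbrip.ˌte:.ˌku:.bi.ˌple:d.ˌsu.po.

primary 1, secondary 2, 3, 5, 6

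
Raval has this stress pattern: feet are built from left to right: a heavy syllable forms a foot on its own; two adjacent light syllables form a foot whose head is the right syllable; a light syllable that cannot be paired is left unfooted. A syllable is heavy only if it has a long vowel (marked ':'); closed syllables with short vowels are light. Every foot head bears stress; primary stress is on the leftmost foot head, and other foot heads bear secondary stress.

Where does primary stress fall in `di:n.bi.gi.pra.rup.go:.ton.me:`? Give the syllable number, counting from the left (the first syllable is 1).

Weights: 1 di:n H, 2 bi L, 3 gi L, 4 pra L, 5 rup L, 6 go: H, 7 ton L, 8 me: H.
Parse left to right (heavy = foot alone; LL = one foot; stranded L unfooted): (ˈdi:n) (bi.ˈgi) (pra.ˈrup) (ˈgo:) ton (ˈme:).
Foot heads: 1, 3, 5, 6, 8.
Primary stress on the leftmost head = syllable 1.
Primary stress: syllable 1 → ˈdi:n.bi.gi.pra.rup.go:.ton.me:.

1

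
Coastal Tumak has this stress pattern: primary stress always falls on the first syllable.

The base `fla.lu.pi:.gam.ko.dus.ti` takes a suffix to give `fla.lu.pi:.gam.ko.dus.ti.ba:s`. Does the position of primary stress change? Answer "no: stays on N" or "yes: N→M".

no: stays on 1

Base `fla.lu.pi:.gam.ko.dus.ti` (7 syllables):
  The word has 7 syllables; the first syllable is syllable 1 (fla).
  → primary stress on syllable 1.
Suffixed `fla.lu.pi:.gam.ko.dus.ti.ba:s` (8 syllables):
  The word has 8 syllables; the first syllable is syllable 1 (fla).
  → primary stress on syllable 1.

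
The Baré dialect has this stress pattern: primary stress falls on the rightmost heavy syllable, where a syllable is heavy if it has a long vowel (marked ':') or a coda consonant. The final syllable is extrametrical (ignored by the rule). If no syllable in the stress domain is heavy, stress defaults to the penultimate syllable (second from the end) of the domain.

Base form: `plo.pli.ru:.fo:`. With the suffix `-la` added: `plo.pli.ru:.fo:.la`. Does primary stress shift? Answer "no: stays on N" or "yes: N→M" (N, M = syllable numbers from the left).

yes: 3→4

Base `plo.pli.ru:.fo:` (4 syllables):
  The final syllable (4, fo:) is extrametrical; the stress domain is syllables 1–3.
  Weights: 1 plo L, 2 pli L, 3 ru: H.
  Heavy syllables in the domain: 3. The rightmost is syllable 3 (ru:).
  → primary stress on syllable 3.
Suffixed `plo.pli.ru:.fo:.la` (5 syllables):
  The final syllable (5, la) is extrametrical; the stress domain is syllables 1–4.
  Weights: 1 plo L, 2 pli L, 3 ru: H, 4 fo: H.
  Heavy syllables in the domain: 3, 4. The rightmost is syllable 4 (fo:).
  → primary stress on syllable 4.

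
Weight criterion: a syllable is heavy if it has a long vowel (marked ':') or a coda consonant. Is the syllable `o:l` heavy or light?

heavy

`o:l`: long vowel, closed (coda /l/). Long vowel and closed → heavy.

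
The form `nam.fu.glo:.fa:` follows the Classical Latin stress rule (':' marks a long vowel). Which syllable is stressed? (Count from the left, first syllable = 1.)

3

Classical Latin: stress the penult if heavy (long vowel or closed), else the antepenult.
Weights: 2 fu L, 3 glo: H, 4 fa: H.
The penult (syllable 3, glo:) is heavy, so it takes stress.
Stress on syllable 3: nam.fu.ˈglo:.fa:.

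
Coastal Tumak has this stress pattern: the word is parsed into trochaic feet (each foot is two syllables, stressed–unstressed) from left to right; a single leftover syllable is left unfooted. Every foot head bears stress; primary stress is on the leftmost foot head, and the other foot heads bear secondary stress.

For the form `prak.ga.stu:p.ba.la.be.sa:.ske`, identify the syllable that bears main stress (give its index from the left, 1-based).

Parse left to right into trochaic (ˈσσ) feet: (ˈprak.ga) (ˈstu:p.ba) (ˈla.be) (ˈsa:.ske).
Foot heads (stressed positions): 1, 3, 5, 7.
End Rule Leftmost: primary stress on the leftmost head = syllable 1.
Primary stress: syllable 1 → ˈprak.ga.stu:p.ba.la.be.sa:.ske.

1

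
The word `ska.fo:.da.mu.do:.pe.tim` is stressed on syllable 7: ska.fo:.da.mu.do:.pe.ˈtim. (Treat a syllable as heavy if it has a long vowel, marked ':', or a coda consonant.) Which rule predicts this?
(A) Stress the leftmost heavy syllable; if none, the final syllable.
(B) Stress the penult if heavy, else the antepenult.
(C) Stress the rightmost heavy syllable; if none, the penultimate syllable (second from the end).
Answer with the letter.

C

Rule A → syllable 2 (observed: 7).
Rule B → syllable 5 (observed: 7).
Rule C → syllable 7 ✓.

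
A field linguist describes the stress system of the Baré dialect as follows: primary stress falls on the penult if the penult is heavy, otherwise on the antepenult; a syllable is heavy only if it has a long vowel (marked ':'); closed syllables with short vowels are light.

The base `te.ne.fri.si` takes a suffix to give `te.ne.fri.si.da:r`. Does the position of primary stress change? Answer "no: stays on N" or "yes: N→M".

Base `te.ne.fri.si` (4 syllables):
  Weights: 2 ne L, 3 fri L, 4 si L.
  The penult (syllable 3, fri) is light, so stress falls on the antepenult (syllable 2, ne).
  → primary stress on syllable 2.
Suffixed `te.ne.fri.si.da:r` (5 syllables):
  Weights: 3 fri L, 4 si L, 5 da:r H.
  The penult (syllable 4, si) is light, so stress falls on the antepenult (syllable 3, fri).
  → primary stress on syllable 3.

yes: 2→3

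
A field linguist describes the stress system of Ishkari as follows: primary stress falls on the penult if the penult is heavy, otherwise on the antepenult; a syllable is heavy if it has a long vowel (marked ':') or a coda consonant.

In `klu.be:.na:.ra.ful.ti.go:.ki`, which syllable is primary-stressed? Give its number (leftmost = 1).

Weights: 6 ti L, 7 go: H, 8 ki L.
The penult (syllable 7, go:) is heavy, so it takes stress.
Primary stress: syllable 7 → klu.be:.na:.ra.ful.ti.ˈgo:.ki.

7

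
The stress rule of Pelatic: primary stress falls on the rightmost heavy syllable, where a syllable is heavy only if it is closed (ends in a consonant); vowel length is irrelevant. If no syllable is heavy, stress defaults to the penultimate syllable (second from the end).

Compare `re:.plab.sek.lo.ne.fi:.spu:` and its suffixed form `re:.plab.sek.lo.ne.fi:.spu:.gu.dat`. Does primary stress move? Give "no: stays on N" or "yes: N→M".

yes: 3→9

Base `re:.plab.sek.lo.ne.fi:.spu:` (7 syllables):
  Weights: 1 re: L, 2 plab H, 3 sek H, 4 lo L, 5 ne L, 6 fi: L, 7 spu: L.
  Heavy syllables in the domain: 2, 3. The rightmost is syllable 3 (sek).
  → primary stress on syllable 3.
Suffixed `re:.plab.sek.lo.ne.fi:.spu:.gu.dat` (9 syllables):
  Weights: 1 re: L, 2 plab H, 3 sek H, 4 lo L, 5 ne L, 6 fi: L, 7 spu: L, 8 gu L, 9 dat H.
  Heavy syllables in the domain: 2, 3, 9. The rightmost is syllable 9 (dat).
  → primary stress on syllable 9.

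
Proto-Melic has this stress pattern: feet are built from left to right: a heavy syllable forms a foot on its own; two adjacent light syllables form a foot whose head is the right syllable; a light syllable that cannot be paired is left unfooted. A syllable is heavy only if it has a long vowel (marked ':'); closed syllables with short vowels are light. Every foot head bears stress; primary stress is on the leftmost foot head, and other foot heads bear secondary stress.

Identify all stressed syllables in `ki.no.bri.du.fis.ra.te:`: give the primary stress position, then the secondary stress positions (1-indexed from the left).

Weights: 1 ki L, 2 no L, 3 bri L, 4 du L, 5 fis L, 6 ra L, 7 te: H.
Parse left to right (heavy = foot alone; LL = one foot; stranded L unfooted): (ki.ˈno) (bri.ˈdu) (fis.ˈra) (ˈte:).
Foot heads: 2, 4, 6, 7.
Primary stress on the leftmost head = syllable 2.
Secondary stress on 4, 6, 7: ki.ˈno.bri.ˌdu.fis.ˌra.ˌte:.

primary 2, secondary 4, 6, 7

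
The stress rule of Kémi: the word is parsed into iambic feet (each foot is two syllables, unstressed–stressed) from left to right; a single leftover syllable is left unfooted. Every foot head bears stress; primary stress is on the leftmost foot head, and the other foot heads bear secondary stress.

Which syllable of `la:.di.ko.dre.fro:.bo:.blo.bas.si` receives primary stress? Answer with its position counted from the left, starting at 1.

Parse left to right into iambic (σˈσ) feet: (la:.ˈdi) (ko.ˈdre) (fro:.ˈbo:) (blo.ˈbas) si. Syllable 9 is left unfooted.
Foot heads (stressed positions): 2, 4, 6, 8.
End Rule Leftmost: primary stress on the leftmost head = syllable 2.
Primary stress: syllable 2 → la:.ˈdi.ko.dre.fro:.bo:.blo.bas.si.

2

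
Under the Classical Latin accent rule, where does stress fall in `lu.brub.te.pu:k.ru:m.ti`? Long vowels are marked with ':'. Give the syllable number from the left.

Classical Latin: stress the penult if heavy (long vowel or closed), else the antepenult.
Weights: 4 pu:k H, 5 ru:m H, 6 ti L.
The penult (syllable 5, ru:m) is heavy, so it takes stress.
Stress on syllable 5: lu.brub.te.pu:k.ˈru:m.ti.

5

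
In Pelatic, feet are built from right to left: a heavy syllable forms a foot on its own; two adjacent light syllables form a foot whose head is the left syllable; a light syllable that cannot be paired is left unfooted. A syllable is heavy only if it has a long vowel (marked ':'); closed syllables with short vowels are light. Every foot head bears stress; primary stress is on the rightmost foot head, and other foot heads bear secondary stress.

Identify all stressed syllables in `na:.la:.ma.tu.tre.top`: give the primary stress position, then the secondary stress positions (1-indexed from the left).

Weights: 1 na: H, 2 la: H, 3 ma L, 4 tu L, 5 tre L, 6 top L.
Parse right to left (heavy = foot alone; LL = one foot; stranded L unfooted): (ˈna:) (ˈla:) (ˈma.tu) (ˈtre.top).
Foot heads: 1, 2, 3, 5.
Primary stress on the rightmost head = syllable 5.
Secondary stress on 1, 2, 3: ˌna:.ˌla:.ˌma.tu.ˈtre.top.

primary 5, secondary 1, 2, 3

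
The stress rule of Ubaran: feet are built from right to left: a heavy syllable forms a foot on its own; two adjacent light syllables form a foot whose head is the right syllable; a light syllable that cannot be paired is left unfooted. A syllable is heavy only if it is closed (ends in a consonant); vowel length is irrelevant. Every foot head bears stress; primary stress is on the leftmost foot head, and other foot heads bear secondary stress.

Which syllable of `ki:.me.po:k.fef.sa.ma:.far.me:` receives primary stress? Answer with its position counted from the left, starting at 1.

2

Weights: 1 ki: L, 2 me L, 3 po:k H, 4 fef H, 5 sa L, 6 ma: L, 7 far H, 8 me: L.
Parse right to left (heavy = foot alone; LL = one foot; stranded L unfooted): (ki:.ˈme) (ˈpo:k) (ˈfef) (sa.ˈma:) (ˈfar) me:.
Foot heads: 2, 3, 4, 6, 7.
Primary stress on the leftmost head = syllable 2.
Primary stress: syllable 2 → ki:.ˈme.po:k.fef.sa.ma:.far.me:.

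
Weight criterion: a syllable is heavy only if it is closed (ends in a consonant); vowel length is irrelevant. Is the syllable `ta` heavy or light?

`ta`: short vowel, open (no coda). Open (no coda) → light.

light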